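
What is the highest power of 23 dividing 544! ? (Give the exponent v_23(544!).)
v_23(544!) = 24

Legendre's formula: v_p(n!) = Σ_{k ≥ 1} ⌊n / p^k⌋. For p = 23, n = 544, the terms are:
  ⌊544/23^1⌋ = ⌊544/23⌋ = 23
  ⌊544/23^2⌋ = ⌊544/529⌋ = 1
(the next term ⌊544/23^3⌋ = 0, terminating the sum). Summing: v_23(544!) = 23 + 1 = 24.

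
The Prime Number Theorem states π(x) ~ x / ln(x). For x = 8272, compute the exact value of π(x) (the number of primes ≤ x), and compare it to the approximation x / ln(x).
π(8272) = 1037;  x/ln(x) ≈ 917.01;  relative error ≈ 11.57%.

Directly count primes up to 8272: π(8272) = 1037. The PNT approximation gives 8272/ln(8272) ≈ 8272/9.02063 ≈ 917.01. Relative error (π(x) − x/ln(x)) / π(x) ≈ 11.57%; the approximation is known to undercount slightly (Li(x) is a better estimate).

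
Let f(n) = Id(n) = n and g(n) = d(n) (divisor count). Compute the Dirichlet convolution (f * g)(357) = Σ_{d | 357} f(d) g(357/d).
(Id * d)(357) = 855

Divisors of 357: [1, 3, 7, 17, 21, 51, 119, 357]. For each d | 357:
  d = 1: Id(1) · d(357/1) = 1 · 8 = 8
  d = 3: Id(3) · d(357/3) = 3 · 4 = 12
  d = 7: Id(7) · d(357/7) = 7 · 4 = 28
  d = 17: Id(17) · d(357/17) = 17 · 4 = 68
  d = 21: Id(21) · d(357/21) = 21 · 2 = 42
  d = 51: Id(51) · d(357/51) = 51 · 2 = 102
  d = 119: Id(119) · d(357/119) = 119 · 2 = 238
  d = 357: Id(357) · d(357/357) = 357 · 1 = 357
Summing: (Id * d)(357) = 8 + 12 + 28 + 68 + 42 + 102 + 238 + 357 = 855.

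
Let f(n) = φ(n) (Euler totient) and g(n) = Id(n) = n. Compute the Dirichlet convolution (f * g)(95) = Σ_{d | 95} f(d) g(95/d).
(φ * Id)(95) = 333

Divisors of 95: [1, 5, 19, 95]. For each d | 95:
  d = 1: φ(1) · Id(95/1) = 1 · 95 = 95
  d = 5: φ(5) · Id(95/5) = 4 · 19 = 76
  d = 19: φ(19) · Id(95/19) = 18 · 5 = 90
  d = 95: φ(95) · Id(95/95) = 72 · 1 = 72
Summing: (φ * Id)(95) = 95 + 76 + 90 + 72 = 333.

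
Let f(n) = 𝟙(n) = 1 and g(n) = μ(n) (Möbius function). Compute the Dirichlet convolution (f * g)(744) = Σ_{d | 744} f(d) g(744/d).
(𝟙 * μ)(744) = 0

Divisors of 744: [1, 2, 3, 4, 6, 8, 12, 24, 31, 62, 93, 124, 186, 248, 372, 744]. For each d | 744:
  d = 1: 𝟙(1) · μ(744/1) = 1 · 0 = 0
  d = 2: 𝟙(2) · μ(744/2) = 1 · 0 = 0
  d = 3: 𝟙(3) · μ(744/3) = 1 · 0 = 0
  d = 4: 𝟙(4) · μ(744/4) = 1 · -1 = -1
  d = 6: 𝟙(6) · μ(744/6) = 1 · 0 = 0
  d = 8: 𝟙(8) · μ(744/8) = 1 · 1 = 1
  d = 12: 𝟙(12) · μ(744/12) = 1 · 1 = 1
  d = 24: 𝟙(24) · μ(744/24) = 1 · -1 = -1
  d = 31: 𝟙(31) · μ(744/31) = 1 · 0 = 0
  d = 62: 𝟙(62) · μ(744/62) = 1 · 0 = 0
  d = 93: 𝟙(93) · μ(744/93) = 1 · 0 = 0
  d = 124: 𝟙(124) · μ(744/124) = 1 · 1 = 1
  d = 186: 𝟙(186) · μ(744/186) = 1 · 0 = 0
  d = 248: 𝟙(248) · μ(744/248) = 1 · -1 = -1
  d = 372: 𝟙(372) · μ(744/372) = 1 · -1 = -1
  d = 744: 𝟙(744) · μ(744/744) = 1 · 1 = 1
Summing: (𝟙 * μ)(744) = 0 + 0 + 0 + -1 + 0 + 1 + 1 + -1 + 0 + 0 + 0 + 1 + 0 + -1 + -1 + 1 = 0.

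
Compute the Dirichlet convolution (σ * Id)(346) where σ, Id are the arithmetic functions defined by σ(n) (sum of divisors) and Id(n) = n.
(σ * Id)(346) = 1735

Divisors of 346: [1, 2, 173, 346]. For each d | 346:
  d = 1: σ(1) · Id(346/1) = 1 · 346 = 346
  d = 2: σ(2) · Id(346/2) = 3 · 173 = 519
  d = 173: σ(173) · Id(346/173) = 174 · 2 = 348
  d = 346: σ(346) · Id(346/346) = 522 · 1 = 522
Summing: (σ * Id)(346) = 346 + 519 + 348 + 522 = 1735.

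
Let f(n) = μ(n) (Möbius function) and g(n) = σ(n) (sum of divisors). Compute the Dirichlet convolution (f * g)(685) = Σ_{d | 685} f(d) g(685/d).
(μ * σ)(685) = 685

Divisors of 685: [1, 5, 137, 685]. For each d | 685:
  d = 1: μ(1) · σ(685/1) = 1 · 828 = 828
  d = 5: μ(5) · σ(685/5) = -1 · 138 = -138
  d = 137: μ(137) · σ(685/137) = -1 · 6 = -6
  d = 685: μ(685) · σ(685/685) = 1 · 1 = 1
Summing: (μ * σ)(685) = 828 + -138 + -6 + 1 = 685.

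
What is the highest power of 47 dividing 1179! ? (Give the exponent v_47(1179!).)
v_47(1179!) = 25

Legendre's formula: v_p(n!) = Σ_{k ≥ 1} ⌊n / p^k⌋. For p = 47, n = 1179, the terms are:
  ⌊1179/47^1⌋ = ⌊1179/47⌋ = 25
(the next term ⌊1179/47^2⌋ = 0, terminating the sum). Summing: v_47(1179!) = 25 = 25.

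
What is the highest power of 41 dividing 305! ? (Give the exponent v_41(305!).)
v_41(305!) = 7

Legendre's formula: v_p(n!) = Σ_{k ≥ 1} ⌊n / p^k⌋. For p = 41, n = 305, the terms are:
  ⌊305/41^1⌋ = ⌊305/41⌋ = 7
(the next term ⌊305/41^2⌋ = 0, terminating the sum). Summing: v_41(305!) = 7 = 7.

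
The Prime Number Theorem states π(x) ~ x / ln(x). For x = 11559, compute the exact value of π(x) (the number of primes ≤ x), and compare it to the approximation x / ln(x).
π(11559) = 1392;  x/ln(x) ≈ 1235.57;  relative error ≈ 11.24%.

Directly count primes up to 11559: π(11559) = 1392. The PNT approximation gives 11559/ln(11559) ≈ 11559/9.35522 ≈ 1235.57. Relative error (π(x) − x/ln(x)) / π(x) ≈ 11.24%; the approximation is known to undercount slightly (Li(x) is a better estimate).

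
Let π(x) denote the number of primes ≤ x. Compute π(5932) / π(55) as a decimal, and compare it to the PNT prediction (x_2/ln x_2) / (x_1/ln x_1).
π(5932)/π(55) = 779/16 ≈ 48.6875;  PNT prediction ≈ 49.7472.

π(55) = 16 and π(5932) = 779, so π(5932)/π(55) ≈ 48.6875. The PNT-predicted ratio is (5932/ln(5932)) / (55/ln(55)) ≈ 49.7472. The two agree to within a few percent, as expected.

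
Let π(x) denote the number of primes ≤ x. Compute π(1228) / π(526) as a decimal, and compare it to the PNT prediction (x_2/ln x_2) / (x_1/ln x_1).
π(1228)/π(526) = 200/99 ≈ 2.0202;  PNT prediction ≈ 2.0563.

π(526) = 99 and π(1228) = 200, so π(1228)/π(526) ≈ 2.0202. The PNT-predicted ratio is (1228/ln(1228)) / (526/ln(526)) ≈ 2.0563. The two agree to within a few percent, as expected.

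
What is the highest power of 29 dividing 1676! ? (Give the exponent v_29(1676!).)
v_29(1676!) = 58

Legendre's formula: v_p(n!) = Σ_{k ≥ 1} ⌊n / p^k⌋. For p = 29, n = 1676, the terms are:
  ⌊1676/29^1⌋ = ⌊1676/29⌋ = 57
  ⌊1676/29^2⌋ = ⌊1676/841⌋ = 1
(the next term ⌊1676/29^3⌋ = 0, terminating the sum). Summing: v_29(1676!) = 57 + 1 = 58.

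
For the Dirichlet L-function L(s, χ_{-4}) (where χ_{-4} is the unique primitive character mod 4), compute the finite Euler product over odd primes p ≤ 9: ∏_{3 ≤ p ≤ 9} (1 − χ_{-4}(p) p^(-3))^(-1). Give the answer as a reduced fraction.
∏ = 165375/170624

The odd primes p ≤ 9 are [3, 5, 7]. For each, χ(p) = 1 if p ≡ 1 mod 4, χ(p) = −1 if p ≡ 3 mod 4. Taking (1 − χ(p)/p^3)^(-1) = p^3/(p^3 − χ(p)): (1 − (-1)/3^3)^(-1) · (1 − (1)/5^3)^(-1) · (1 − (-1)/7^3)^(-1) = 165375/170624.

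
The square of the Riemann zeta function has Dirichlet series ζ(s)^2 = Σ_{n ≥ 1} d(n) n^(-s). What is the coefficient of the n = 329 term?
d(329) = 4

ζ(s)^2 = (Σ 1/m^s)(Σ 1/k^s). The coefficient of 1/n^s in the product is the number of ordered pairs (m, k) with mk = n, which equals d(n). For n = 329, divisors are [1, 7, 47, 329], so d(329) = 4.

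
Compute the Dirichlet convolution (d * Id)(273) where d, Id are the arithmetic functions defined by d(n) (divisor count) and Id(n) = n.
(d * Id)(273) = 675

Divisors of 273: [1, 3, 7, 13, 21, 39, 91, 273]. For each d | 273:
  d = 1: d(1) · Id(273/1) = 1 · 273 = 273
  d = 3: d(3) · Id(273/3) = 2 · 91 = 182
  d = 7: d(7) · Id(273/7) = 2 · 39 = 78
  d = 13: d(13) · Id(273/13) = 2 · 21 = 42
  d = 21: d(21) · Id(273/21) = 4 · 13 = 52
  d = 39: d(39) · Id(273/39) = 4 · 7 = 28
  d = 91: d(91) · Id(273/91) = 4 · 3 = 12
  d = 273: d(273) · Id(273/273) = 8 · 1 = 8
Summing: (d * Id)(273) = 273 + 182 + 78 + 42 + 52 + 28 + 12 + 8 = 675.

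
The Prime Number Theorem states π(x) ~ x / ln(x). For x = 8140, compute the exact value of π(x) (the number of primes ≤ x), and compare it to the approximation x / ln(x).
π(8140) = 1022;  x/ln(x) ≈ 903.99;  relative error ≈ 11.55%.

Directly count primes up to 8140: π(8140) = 1022. The PNT approximation gives 8140/ln(8140) ≈ 8140/9.00455 ≈ 903.99. Relative error (π(x) − x/ln(x)) / π(x) ≈ 11.55%; the approximation is known to undercount slightly (Li(x) is a better estimate).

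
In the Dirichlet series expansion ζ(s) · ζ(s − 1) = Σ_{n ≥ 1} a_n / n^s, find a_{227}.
σ(227) = 228

In the product (Σ m^0/m^s)(Σ k / k^s) = Σ (Σ_{d | n} d) / n^s, the coefficient of 1/n^s is σ(n) = Σ_{d | n} d. For n = 227, divisors are [1, 227]; summing: σ(227) = 228.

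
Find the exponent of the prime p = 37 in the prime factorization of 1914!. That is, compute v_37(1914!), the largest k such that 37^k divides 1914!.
v_37(1914!) = 52

Legendre's formula: v_p(n!) = Σ_{k ≥ 1} ⌊n / p^k⌋. For p = 37, n = 1914, the terms are:
  ⌊1914/37^1⌋ = ⌊1914/37⌋ = 51
  ⌊1914/37^2⌋ = ⌊1914/1369⌋ = 1
(the next term ⌊1914/37^3⌋ = 0, terminating the sum). Summing: v_37(1914!) = 51 + 1 = 52.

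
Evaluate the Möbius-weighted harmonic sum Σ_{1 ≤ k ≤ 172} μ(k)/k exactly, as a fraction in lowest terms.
Σ μ(k)/k = 976794744883260874795165001864511964953389627727401386703595517/962947420735983927056946215901134429196419130606213075415963491270

Values of μ(k) for 1 ≤ k ≤ 172: μ(1) = 1, μ(2) = -1, μ(3) = -1, μ(5) = -1, μ(6) = 1, μ(7) = -1, μ(10) = 1, μ(11) = -1, μ(13) = -1, μ(14) = 1, μ(15) = 1, μ(17) = -1, μ(19) = -1, μ(21) = 1, μ(22) = 1, μ(23) = -1, μ(26) = 1, μ(29) = -1, μ(30) = -1, μ(31) = -1, μ(33) = 1, μ(34) = 1, μ(35) = 1, μ(37) = -1, μ(38) = 1, μ(39) = 1, μ(41) = -1, μ(42) = -1, μ(43) = -1, μ(46) = 1, μ(47) = -1, μ(51) = 1, μ(53) = -1, μ(55) = 1, μ(57) = 1, μ(58) = 1, μ(59) = -1, μ(61) = -1, μ(62) = 1, μ(65) = 1, μ(66) = -1, μ(67) = -1, μ(69) = 1, μ(70) = -1, μ(71) = -1, μ(73) = -1, μ(74) = 1, μ(77) = 1, μ(78) = -1, μ(79) = -1, μ(82) = 1, μ(83) = -1, μ(85) = 1, μ(86) = 1, μ(87) = 1, μ(89) = -1, μ(91) = 1, μ(93) = 1, μ(94) = 1, μ(95) = 1, μ(97) = -1, μ(101) = -1, μ(102) = -1, μ(103) = -1, μ(105) = -1, μ(106) = 1, μ(107) = -1, μ(109) = -1, μ(110) = -1, μ(111) = 1, μ(113) = -1, μ(114) = -1, μ(115) = 1, μ(118) = 1, μ(119) = 1, μ(122) = 1, μ(123) = 1, μ(127) = -1, μ(129) = 1, μ(130) = -1, μ(131) = -1, μ(133) = 1, μ(134) = 1, μ(137) = -1, μ(138) = -1, μ(139) = -1, μ(141) = 1, μ(142) = 1, μ(143) = 1, μ(145) = 1, μ(146) = 1, μ(149) = -1, μ(151) = -1, μ(154) = -1, μ(155) = 1, μ(157) = -1, μ(158) = 1, μ(159) = 1, μ(161) = 1, μ(163) = -1, μ(165) = -1, μ(166) = 1, μ(167) = -1, μ(170) = -1, with μ = 0 on non-squarefree integers. Summing μ(k)/k for k where μ(k) ≠ 0 gives 976794744883260874795165001864511964953389627727401386703595517/962947420735983927056946215901134429196419130606213075415963491270 ≈ 0.0010. (PNT ⟺ this sum → 0 as n → ∞.)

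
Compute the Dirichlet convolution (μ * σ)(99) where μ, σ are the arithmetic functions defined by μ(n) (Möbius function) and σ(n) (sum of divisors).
(μ * σ)(99) = 99

Divisors of 99: [1, 3, 9, 11, 33, 99]. For each d | 99:
  d = 1: μ(1) · σ(99/1) = 1 · 156 = 156
  d = 3: μ(3) · σ(99/3) = -1 · 48 = -48
  d = 9: μ(9) · σ(99/9) = 0 · 12 = 0
  d = 11: μ(11) · σ(99/11) = -1 · 13 = -13
  d = 33: μ(33) · σ(99/33) = 1 · 4 = 4
  d = 99: μ(99) · σ(99/99) = 0 · 1 = 0
Summing: (μ * σ)(99) = 156 + -48 + 0 + -13 + 4 + 0 = 99.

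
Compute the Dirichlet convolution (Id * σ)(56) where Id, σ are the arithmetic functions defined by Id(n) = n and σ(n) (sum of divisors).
(Id * σ)(56) = 735

Divisors of 56: [1, 2, 4, 7, 8, 14, 28, 56]. For each d | 56:
  d = 1: Id(1) · σ(56/1) = 1 · 120 = 120
  d = 2: Id(2) · σ(56/2) = 2 · 56 = 112
  d = 4: Id(4) · σ(56/4) = 4 · 24 = 96
  d = 7: Id(7) · σ(56/7) = 7 · 15 = 105
  d = 8: Id(8) · σ(56/8) = 8 · 8 = 64
  d = 14: Id(14) · σ(56/14) = 14 · 7 = 98
  d = 28: Id(28) · σ(56/28) = 28 · 3 = 84
  d = 56: Id(56) · σ(56/56) = 56 · 1 = 56
Summing: (Id * σ)(56) = 120 + 112 + 96 + 105 + 64 + 98 + 84 + 56 = 735.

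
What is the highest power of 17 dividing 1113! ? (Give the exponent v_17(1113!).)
v_17(1113!) = 68

Legendre's formula: v_p(n!) = Σ_{k ≥ 1} ⌊n / p^k⌋. For p = 17, n = 1113, the terms are:
  ⌊1113/17^1⌋ = ⌊1113/17⌋ = 65
  ⌊1113/17^2⌋ = ⌊1113/289⌋ = 3
(the next term ⌊1113/17^3⌋ = 0, terminating the sum). Summing: v_17(1113!) = 65 + 3 = 68.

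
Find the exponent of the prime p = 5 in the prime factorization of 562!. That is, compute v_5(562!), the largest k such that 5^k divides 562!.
v_5(562!) = 138

Legendre's formula: v_p(n!) = Σ_{k ≥ 1} ⌊n / p^k⌋. For p = 5, n = 562, the terms are:
  ⌊562/5^1⌋ = ⌊562/5⌋ = 112
  ⌊562/5^2⌋ = ⌊562/25⌋ = 22
  ⌊562/5^3⌋ = ⌊562/125⌋ = 4
(the next term ⌊562/5^4⌋ = 0, terminating the sum). Summing: v_5(562!) = 112 + 22 + 4 = 138.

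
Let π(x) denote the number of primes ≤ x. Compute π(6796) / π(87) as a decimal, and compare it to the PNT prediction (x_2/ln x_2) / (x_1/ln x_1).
π(6796)/π(87) = 875/23 ≈ 38.0435;  PNT prediction ≈ 39.5343.

π(87) = 23 and π(6796) = 875, so π(6796)/π(87) ≈ 38.0435. The PNT-predicted ratio is (6796/ln(6796)) / (87/ln(87)) ≈ 39.5343. The two agree to within a few percent, as expected.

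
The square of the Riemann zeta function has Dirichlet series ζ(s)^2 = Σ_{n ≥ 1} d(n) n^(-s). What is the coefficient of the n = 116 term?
d(116) = 6

ζ(s)^2 = (Σ 1/m^s)(Σ 1/k^s). The coefficient of 1/n^s in the product is the number of ordered pairs (m, k) with mk = n, which equals d(n). For n = 116, divisors are [1, 2, 4, 29, 58, 116], so d(116) = 6.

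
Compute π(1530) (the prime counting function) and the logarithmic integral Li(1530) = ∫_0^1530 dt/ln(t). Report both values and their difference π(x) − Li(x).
π(1530) = 241;  Li(1530) ≈ 251.91;  π(x) − Li(x) ≈ -10.91.

Direct count of primes ≤ 1530 gives π(1530) = 241. Numerical evaluation of the logarithmic integral gives Li(1530) ≈ 251.91. The difference π(x) − Li(x) ≈ -10.91 is typically negative for small/moderate x (Li(x) overestimates), though Littlewood's theorem shows this sign changes infinitely often.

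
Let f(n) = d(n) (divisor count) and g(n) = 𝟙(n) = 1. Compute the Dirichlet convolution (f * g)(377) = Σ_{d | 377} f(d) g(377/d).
(d * 𝟙)(377) = 9

Divisors of 377: [1, 13, 29, 377]. For each d | 377:
  d = 1: d(1) · 𝟙(377/1) = 1 · 1 = 1
  d = 13: d(13) · 𝟙(377/13) = 2 · 1 = 2
  d = 29: d(29) · 𝟙(377/29) = 2 · 1 = 2
  d = 377: d(377) · 𝟙(377/377) = 4 · 1 = 4
Summing: (d * 𝟙)(377) = 1 + 2 + 2 + 4 = 9.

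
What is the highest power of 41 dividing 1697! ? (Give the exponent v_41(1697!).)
v_41(1697!) = 42

Legendre's formula: v_p(n!) = Σ_{k ≥ 1} ⌊n / p^k⌋. For p = 41, n = 1697, the terms are:
  ⌊1697/41^1⌋ = ⌊1697/41⌋ = 41
  ⌊1697/41^2⌋ = ⌊1697/1681⌋ = 1
(the next term ⌊1697/41^3⌋ = 0, terminating the sum). Summing: v_41(1697!) = 41 + 1 = 42.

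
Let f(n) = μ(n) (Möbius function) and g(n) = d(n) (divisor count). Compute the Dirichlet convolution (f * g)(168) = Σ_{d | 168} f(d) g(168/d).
(μ * d)(168) = 1

Divisors of 168: [1, 2, 3, 4, 6, 7, 8, 12, 14, 21, 24, 28, 42, 56, 84, 168]. For each d | 168:
  d = 1: μ(1) · d(168/1) = 1 · 16 = 16
  d = 2: μ(2) · d(168/2) = -1 · 12 = -12
  d = 3: μ(3) · d(168/3) = -1 · 8 = -8
  d = 4: μ(4) · d(168/4) = 0 · 8 = 0
  d = 6: μ(6) · d(168/6) = 1 · 6 = 6
  d = 7: μ(7) · d(168/7) = -1 · 8 = -8
  d = 8: μ(8) · d(168/8) = 0 · 4 = 0
  d = 12: μ(12) · d(168/12) = 0 · 4 = 0
  d = 14: μ(14) · d(168/14) = 1 · 6 = 6
  d = 21: μ(21) · d(168/21) = 1 · 4 = 4
  d = 24: μ(24) · d(168/24) = 0 · 2 = 0
  d = 28: μ(28) · d(168/28) = 0 · 4 = 0
  d = 42: μ(42) · d(168/42) = -1 · 3 = -3
  d = 56: μ(56) · d(168/56) = 0 · 2 = 0
  d = 84: μ(84) · d(168/84) = 0 · 2 = 0
  d = 168: μ(168) · d(168/168) = 0 · 1 = 0
Summing: (μ * d)(168) = 16 + -12 + -8 + 0 + 6 + -8 + 0 + 0 + 6 + 4 + 0 + 0 + -3 + 0 + 0 + 0 = 1.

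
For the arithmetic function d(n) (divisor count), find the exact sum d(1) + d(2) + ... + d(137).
Σ_{n ≤ 137} d(n) = 697

Compute d(n) for each 1 ≤ n ≤ 137: d(1) = 1, d(2) = 2, d(3) = 2, d(4) = 3, d(5) = 2, d(6) = 4, d(7) = 2, d(8) = 4, d(9) = 3, d(10) = 4, d(11) = 2, d(12) = 6, d(13) = 2, d(14) = 4, d(15) = 4, d(16) = 5, d(17) = 2, d(18) = 6, d(19) = 2, d(20) = 6, d(21) = 4, d(22) = 4, d(23) = 2, d(24) = 8, d(25) = 3, d(26) = 4, d(27) = 4, d(28) = 6, d(29) = 2, d(30) = 8, d(31) = 2, d(32) = 6, d(33) = 4, d(34) = 4, d(35) = 4, d(36) = 9, d(37) = 2, d(38) = 4, d(39) = 4, d(40) = 8, d(41) = 2, d(42) = 8, d(43) = 2, d(44) = 6, d(45) = 6, d(46) = 4, d(47) = 2, d(48) = 10, d(49) = 3, d(50) = 6, d(51) = 4, d(52) = 6, d(53) = 2, d(54) = 8, d(55) = 4, d(56) = 8, d(57) = 4, d(58) = 4, d(59) = 2, d(60) = 12, d(61) = 2, d(62) = 4, d(63) = 6, d(64) = 7, d(65) = 4, d(66) = 8, d(67) = 2, d(68) = 6, d(69) = 4, d(70) = 8, d(71) = 2, d(72) = 12, d(73) = 2, d(74) = 4, d(75) = 6, d(76) = 6, d(77) = 4, d(78) = 8, d(79) = 2, d(80) = 10, d(81) = 5, d(82) = 4, d(83) = 2, d(84) = 12, d(85) = 4, d(86) = 4, d(87) = 4, d(88) = 8, d(89) = 2, d(90) = 12, d(91) = 4, d(92) = 6, d(93) = 4, d(94) = 4, d(95) = 4, d(96) = 12, d(97) = 2, d(98) = 6, d(99) = 6, d(100) = 9, d(101) = 2, d(102) = 8, d(103) = 2, d(104) = 8, d(105) = 8, d(106) = 4, d(107) = 2, d(108) = 12, d(109) = 2, d(110) = 8, d(111) = 4, d(112) = 10, d(113) = 2, d(114) = 8, d(115) = 4, d(116) = 6, d(117) = 6, d(118) = 4, d(119) = 4, d(120) = 16, d(121) = 3, d(122) = 4, d(123) = 4, d(124) = 6, d(125) = 4, d(126) = 12, d(127) = 2, d(128) = 8, d(129) = 4, d(130) = 8, d(131) = 2, d(132) = 12, d(133) = 4, d(134) = 4, d(135) = 8, d(136) = 8, d(137) = 2. Summing all 137 values: 697. (Dirichlet's divisor formula: Σ_{n ≤ x} d(n) = x ln(x) + (2γ − 1) x + O(√x). For x = 137, the asymptotic estimate is ≈ 695.19.)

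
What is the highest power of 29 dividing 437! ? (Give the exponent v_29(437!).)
v_29(437!) = 15

Legendre's formula: v_p(n!) = Σ_{k ≥ 1} ⌊n / p^k⌋. For p = 29, n = 437, the terms are:
  ⌊437/29^1⌋ = ⌊437/29⌋ = 15
(the next term ⌊437/29^2⌋ = 0, terminating the sum). Summing: v_29(437!) = 15 = 15.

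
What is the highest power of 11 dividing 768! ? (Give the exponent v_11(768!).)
v_11(768!) = 75

Legendre's formula: v_p(n!) = Σ_{k ≥ 1} ⌊n / p^k⌋. For p = 11, n = 768, the terms are:
  ⌊768/11^1⌋ = ⌊768/11⌋ = 69
  ⌊768/11^2⌋ = ⌊768/121⌋ = 6
(the next term ⌊768/11^3⌋ = 0, terminating the sum). Summing: v_11(768!) = 69 + 6 = 75.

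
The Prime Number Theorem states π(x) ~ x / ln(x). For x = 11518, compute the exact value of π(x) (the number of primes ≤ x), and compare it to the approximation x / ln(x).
π(11518) = 1388;  x/ln(x) ≈ 1231.65;  relative error ≈ 11.26%.

Directly count primes up to 11518: π(11518) = 1388. The PNT approximation gives 11518/ln(11518) ≈ 11518/9.35167 ≈ 1231.65. Relative error (π(x) − x/ln(x)) / π(x) ≈ 11.26%; the approximation is known to undercount slightly (Li(x) is a better estimate).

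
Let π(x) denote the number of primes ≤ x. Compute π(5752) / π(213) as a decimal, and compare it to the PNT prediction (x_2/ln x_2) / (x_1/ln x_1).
π(5752)/π(213) = 757/47 ≈ 16.1064;  PNT prediction ≈ 16.7235.

π(213) = 47 and π(5752) = 757, so π(5752)/π(213) ≈ 16.1064. The PNT-predicted ratio is (5752/ln(5752)) / (213/ln(213)) ≈ 16.7235. The two agree to within a few percent, as expected.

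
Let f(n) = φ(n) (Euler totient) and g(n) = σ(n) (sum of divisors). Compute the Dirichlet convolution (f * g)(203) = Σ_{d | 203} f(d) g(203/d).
(φ * σ)(203) = 812

Divisors of 203: [1, 7, 29, 203]. For each d | 203:
  d = 1: φ(1) · σ(203/1) = 1 · 240 = 240
  d = 7: φ(7) · σ(203/7) = 6 · 30 = 180
  d = 29: φ(29) · σ(203/29) = 28 · 8 = 224
  d = 203: φ(203) · σ(203/203) = 168 · 1 = 168
Summing: (φ * σ)(203) = 240 + 180 + 224 + 168 = 812.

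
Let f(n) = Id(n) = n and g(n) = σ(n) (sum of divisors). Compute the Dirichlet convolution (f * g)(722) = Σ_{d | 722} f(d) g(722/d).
(Id * σ)(722) = 5610

Divisors of 722: [1, 2, 19, 38, 361, 722]. For each d | 722:
  d = 1: Id(1) · σ(722/1) = 1 · 1143 = 1143
  d = 2: Id(2) · σ(722/2) = 2 · 381 = 762
  d = 19: Id(19) · σ(722/19) = 19 · 60 = 1140
  d = 38: Id(38) · σ(722/38) = 38 · 20 = 760
  d = 361: Id(361) · σ(722/361) = 361 · 3 = 1083
  d = 722: Id(722) · σ(722/722) = 722 · 1 = 722
Summing: (Id * σ)(722) = 1143 + 762 + 1140 + 760 + 1083 + 722 = 5610.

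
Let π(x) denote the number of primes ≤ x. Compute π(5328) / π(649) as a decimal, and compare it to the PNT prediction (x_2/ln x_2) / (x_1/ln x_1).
π(5328)/π(649) = 705/118 ≈ 5.9746;  PNT prediction ≈ 6.1953.

π(649) = 118 and π(5328) = 705, so π(5328)/π(649) ≈ 5.9746. The PNT-predicted ratio is (5328/ln(5328)) / (649/ln(649)) ≈ 6.1953. The two agree to within a few percent, as expected.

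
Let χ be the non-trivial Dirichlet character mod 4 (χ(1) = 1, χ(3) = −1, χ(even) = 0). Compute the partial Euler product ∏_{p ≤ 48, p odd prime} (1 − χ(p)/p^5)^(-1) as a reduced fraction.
∏ = 7508883803148623376075754946450365737429310788606076172798130278074505/7537845509642297199917174706861149114875564283464393121061743521431552

The odd primes p ≤ 48 are [3, 5, 7, 11, 13, 17, 19, 23, 29, 31, 37, 41, 43, 47]. For each, χ(p) = 1 if p ≡ 1 mod 4, χ(p) = −1 if p ≡ 3 mod 4. Taking (1 − χ(p)/p^5)^(-1) = p^5/(p^5 − χ(p)): (1 − (-1)/3^5)^(-1) · (1 − (1)/5^5)^(-1) · (1 − (-1)/7^5)^(-1) · (1 − (-1)/11^5)^(-1) · (1 − (1)/13^5)^(-1) · (1 − (1)/17^5)^(-1) · (1 − (-1)/19^5)^(-1) · (1 − (-1)/23^5)^(-1) · (1 − (1)/29^5)^(-1) · (1 − (-1)/31^5)^(-1) · (1 − (1)/37^5)^(-1) · (1 − (1)/41^5)^(-1) · (1 − (-1)/43^5)^(-1) · (1 − (-1)/47^5)^(-1) = 7508883803148623376075754946450365737429310788606076172798130278074505/7537845509642297199917174706861149114875564283464393121061743521431552.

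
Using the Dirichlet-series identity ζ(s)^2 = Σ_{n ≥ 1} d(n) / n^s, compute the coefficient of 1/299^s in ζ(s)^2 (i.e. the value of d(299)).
d(299) = 4

ζ(s)^2 = (Σ 1/m^s)(Σ 1/k^s). The coefficient of 1/n^s in the product is the number of ordered pairs (m, k) with mk = n, which equals d(n). For n = 299, divisors are [1, 13, 23, 299], so d(299) = 4.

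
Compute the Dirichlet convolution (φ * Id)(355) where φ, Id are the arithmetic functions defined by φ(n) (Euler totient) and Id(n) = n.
(φ * Id)(355) = 1269

Divisors of 355: [1, 5, 71, 355]. For each d | 355:
  d = 1: φ(1) · Id(355/1) = 1 · 355 = 355
  d = 5: φ(5) · Id(355/5) = 4 · 71 = 284
  d = 71: φ(71) · Id(355/71) = 70 · 5 = 350
  d = 355: φ(355) · Id(355/355) = 280 · 1 = 280
Summing: (φ * Id)(355) = 355 + 284 + 350 + 280 = 1269.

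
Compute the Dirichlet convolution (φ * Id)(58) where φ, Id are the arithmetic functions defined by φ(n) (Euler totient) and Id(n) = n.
(φ * Id)(58) = 171

Divisors of 58: [1, 2, 29, 58]. For each d | 58:
  d = 1: φ(1) · Id(58/1) = 1 · 58 = 58
  d = 2: φ(2) · Id(58/2) = 1 · 29 = 29
  d = 29: φ(29) · Id(58/29) = 28 · 2 = 56
  d = 58: φ(58) · Id(58/58) = 28 · 1 = 28
Summing: (φ * Id)(58) = 58 + 29 + 56 + 28 = 171.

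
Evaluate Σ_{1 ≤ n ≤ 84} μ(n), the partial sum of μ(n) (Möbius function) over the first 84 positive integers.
Σ_{n ≤ 84} μ(n) = -4

Compute μ(n) for each 1 ≤ n ≤ 84: μ(1) = 1, μ(2) = -1, μ(3) = -1, μ(4) = 0, μ(5) = -1, μ(6) = 1, μ(7) = -1, μ(8) = 0, μ(9) = 0, μ(10) = 1, μ(11) = -1, μ(12) = 0, μ(13) = -1, μ(14) = 1, μ(15) = 1, μ(16) = 0, μ(17) = -1, μ(18) = 0, μ(19) = -1, μ(20) = 0, μ(21) = 1, μ(22) = 1, μ(23) = -1, μ(24) = 0, μ(25) = 0, μ(26) = 1, μ(27) = 0, μ(28) = 0, μ(29) = -1, μ(30) = -1, μ(31) = -1, μ(32) = 0, μ(33) = 1, μ(34) = 1, μ(35) = 1, μ(36) = 0, μ(37) = -1, μ(38) = 1, μ(39) = 1, μ(40) = 0, μ(41) = -1, μ(42) = -1, μ(43) = -1, μ(44) = 0, μ(45) = 0, μ(46) = 1, μ(47) = -1, μ(48) = 0, μ(49) = 0, μ(50) = 0, μ(51) = 1, μ(52) = 0, μ(53) = -1, μ(54) = 0, μ(55) = 1, μ(56) = 0, μ(57) = 1, μ(58) = 1, μ(59) = -1, μ(60) = 0, μ(61) = -1, μ(62) = 1, μ(63) = 0, μ(64) = 0, μ(65) = 1, μ(66) = -1, μ(67) = -1, μ(68) = 0, μ(69) = 1, μ(70) = -1, μ(71) = -1, μ(72) = 0, μ(73) = -1, μ(74) = 1, μ(75) = 0, μ(76) = 0, μ(77) = 1, μ(78) = -1, μ(79) = -1, μ(80) = 0, μ(81) = 0, μ(82) = 1, μ(83) = -1, μ(84) = 0. Summing all 84 values: -4. (Mertens function M(x) = Σ_{n ≤ x} μ(n); on average M(x) should be small (PNT ⟺ M(x) = o(x)).)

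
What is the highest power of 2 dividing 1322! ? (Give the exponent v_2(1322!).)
v_2(1322!) = 1317

Legendre's formula: v_p(n!) = Σ_{k ≥ 1} ⌊n / p^k⌋. For p = 2, n = 1322, the terms are:
  ⌊1322/2^1⌋ = ⌊1322/2⌋ = 661
  ⌊1322/2^2⌋ = ⌊1322/4⌋ = 330
  ⌊1322/2^3⌋ = ⌊1322/8⌋ = 165
  ⌊1322/2^4⌋ = ⌊1322/16⌋ = 82
  ⌊1322/2^5⌋ = ⌊1322/32⌋ = 41
  ⌊1322/2^6⌋ = ⌊1322/64⌋ = 20
  ⌊1322/2^7⌋ = ⌊1322/128⌋ = 10
  ⌊1322/2^8⌋ = ⌊1322/256⌋ = 5
  ⌊1322/2^9⌋ = ⌊1322/512⌋ = 2
  ⌊1322/2^10⌋ = ⌊1322/1024⌋ = 1
(the next term ⌊1322/2^11⌋ = 0, terminating the sum). Summing: v_2(1322!) = 661 + 330 + 165 + 82 + 41 + 20 + 10 + 5 + 2 + 1 = 1317.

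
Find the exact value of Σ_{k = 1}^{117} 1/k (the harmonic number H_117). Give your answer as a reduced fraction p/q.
H_117 = 92871598140184128096692969865041386290666258684529/17379782769567790172972927968296006432665936992320

Direct summation: H_117 = 1 + 1/2 + ... + 1/117. The least common denominator is lcm(1, ..., 117) = 955888052326228459513511038256280353796626534577600; over this denominator the numerator is 955888052326228459513511038256280353796626534577600 + 477944026163114229756755519128140176898313267288800 + 318629350775409486504503679418760117932208844859200 + 238972013081557114878377759564070088449156633644400 + 191177610465245691902702207651256070759325306915520 + 159314675387704743252251839709380058966104422429600 + 136555436046604065644787291179468621970946647796800 + 119486006540778557439188879782035044224578316822200 + 106209783591803162168167893139586705977402948286400 + 95588805232622845951351103825628035379662653457760 + 86898913847838950864864639841480032163329684961600 + 79657337693852371626125919854690029483052211214800 + 73529850178940650731808541404329257984355887275200 + 68277718023302032822393645589734310985473323898400 + 63725870155081897300900735883752023586441768971840 + 59743003270389278719594439891017522112289158411100 + 56228708960366379971383002250369432576272149092800 + 53104891795901581084083946569793352988701474143200 + 50309897490854129448079528329277913357717186030400 + 47794402616311422975675551912814017689831326728880 + 45518478682201355214929097059822873990315549265600 + 43449456923919475432432319920740016081664842480800 + 41560350101140367804935262532881754512896805851200 + 39828668846926185813062959927345014741526105607400 + 38235522093049138380540441530251214151865061383104 + 36764925089470325365904270702164628992177943637600 + 35403261197267720722722631046528901992467649428800 + 34138859011651016411196822794867155492736661949200 + 32961656976766498603914173732975184613676777054400 + 31862935077540948650450367941876011793220884485920 + 30835098462136401919790678653428398509568597889600 + 29871501635194639359797219945508761056144579205550 + 28966304615946316954954879947160010721109894987200 + 28114354480183189985691501125184716288136074546400 + 27311087209320813128957458235893724394189329559360 + 26552445897950790542041973284896676494350737071600 + 25834812225033201608473271304223793345854771204800 + 25154948745427064724039764164638956678858593015200 + 24509950059646883577269513801443085994785295758400 + 23897201308155711487837775956407008844915663364440 + 23314342739664108768622220445275130580405525233600 + 22759239341100677607464548529911436995157774632800 + 22229954705261126965430489261773961716200617083200 + 21724728461959737716216159960370008040832421240400 + 21241956718360632433633578627917341195480589657280 + 20780175050570183902467631266440877256448402925600 + 20338043666515499138585341239495326676523968820800 + 19914334423463092906531479963672507370763052803700 + 19507919435229152234969613025638374567278092542400 + 19117761046524569190270220765125607075932530691552 + 18742902986788793323794334083456477525424049697600 + 18382462544735162682952135351082314496088971818800 + 18035623628796763387047378080307176486728802539200 + 17701630598633860361361315523264450996233824714400 + 17379782769567790172972927968296006432665936992320 + 17069429505825508205598411397433577746368330974600 + 16769965830284709816026509443092637785905728676800 + 16480828488383249301957086866487592306838388527200 + 16201492412308956940906966750106446674519093806400 + 15931467538770474325225183970938005896610442242960 + 15670295939774237041205098987807874652403713681600 + 15417549231068200959895339326714199254784298944800 + 15172826227400451738309699019940957996771849755200 + 14935750817597319679898609972754380528072289602775 + 14705970035788130146361708280865851596871177455040 + 14483152307973158477477439973580005360554947493600 + 14266985855615350141992702063526572444725769172800 + 14057177240091594992845750562592358144068037273200 + 13853450033713455934978420844293918170965601950400 + 13655543604660406564478729117946862197094664779680 + 13463212004594767035401563919102540194318683585600 + 13276222948975395271020986642448338247175368535800 + 13094356881181211774157685455565484298583925131200 + 12917406112516600804236635652111896672927385602400 + 12745174031016379460180147176750404717288353794368 + 12577474372713532362019882082319478339429296507600 + 12414130549691278694980662834497147451904240708800 + 12254975029823441788634756900721542997392647879200 + 12099848763623145057133051117168105744261095374400 + 11948600654077855743918887978203504422457831682220 + 11801087065755906907574210348842967330822549809600 + 11657171369832054384311110222637565290202762616800 + 11516723522002752524259169135617835587911163067200 + 11379619670550338803732274264955718497578887316400 + 11245741792073275994276600450073886515254429818560 + 11114977352630563482715244630886980858100308541600 + 10987218992255499534638057910991728204558925684800 + 10862364230979868858108079980185004020416210620200 + 10740315194676724264196753238834610716816028478400 + 10620978359180316216816789313958670597740294828640 + 10504264311277235818829791629189893997765126753600 + 10390087525285091951233815633220438628224201462800 + 10278366154045467306596892884476132836522865963200 + 10169021833257749569292670619747663338261984410400 + 10061979498170825889615905665855582671543437206080 + 9957167211731546453265739981836253685381526401850 + 9854516003363179994984649878930725296872438500800 + 9753959717614576117484806512819187283639046271200 + 9655434871982105651651626649053336907036631662400 + 9558880523262284595135110382562803537966265345776 + 9464238141843846133797138992636439146501252817600 + 9371451493394396661897167041728238762712024848800 + 9280466527439111257412728526760003434918704219200 + 9191231272367581341476067675541157248044485909400 + 9103695736440271042985819411964574798063109853120 + 9017811814398381693523689040153588243364401269600 + 8933533199310546350593561105198881811183425556800 + 8850815299316930180680657761632225498116912357200 + 8769615158956224399206523286754865631161711326400 + 8689891384783895086486463984148003216332968496160 + 8611604075011067202824423768074597781951590401600 + 8534714752912754102799205698716788873184165487300 + 8459186303771933270031071135011330564571916235200 + 8384982915142354908013254721546318892952864338400 + 8312070020228073560987052506576350902579361170240 + 8240414244191624650978543433243796153419194263600 + 8169983353215627859089837933814361998261765252800 = 5107937897710127045318113342577276245986644227649095, so H_117 = 5107937897710127045318113342577276245986644227649095/955888052326228459513511038256280353796626534577600; reducing by gcd(5107937897710127045318113342577276245986644227649095, 955888052326228459513511038256280353796626534577600) = 55 gives 92871598140184128096692969865041386290666258684529/17379782769567790172972927968296006432665936992320 ≈ 5.34366. (The PNT-adjacent estimate ln(117) + γ ≈ 5.33939 matches within O(1/n).)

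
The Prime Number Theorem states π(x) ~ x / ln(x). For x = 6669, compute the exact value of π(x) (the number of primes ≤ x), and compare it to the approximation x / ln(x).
π(6669) = 859;  x/ln(x) ≈ 757.39;  relative error ≈ 11.83%.

Directly count primes up to 6669: π(6669) = 859. The PNT approximation gives 6669/ln(6669) ≈ 6669/8.80523 ≈ 757.39. Relative error (π(x) − x/ln(x)) / π(x) ≈ 11.83%; the approximation is known to undercount slightly (Li(x) is a better estimate).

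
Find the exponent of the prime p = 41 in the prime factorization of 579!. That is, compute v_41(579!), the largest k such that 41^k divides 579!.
v_41(579!) = 14

Legendre's formula: v_p(n!) = Σ_{k ≥ 1} ⌊n / p^k⌋. For p = 41, n = 579, the terms are:
  ⌊579/41^1⌋ = ⌊579/41⌋ = 14
(the next term ⌊579/41^2⌋ = 0, terminating the sum). Summing: v_41(579!) = 14 = 14.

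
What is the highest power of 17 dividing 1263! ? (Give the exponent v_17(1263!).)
v_17(1263!) = 78

Legendre's formula: v_p(n!) = Σ_{k ≥ 1} ⌊n / p^k⌋. For p = 17, n = 1263, the terms are:
  ⌊1263/17^1⌋ = ⌊1263/17⌋ = 74
  ⌊1263/17^2⌋ = ⌊1263/289⌋ = 4
(the next term ⌊1263/17^3⌋ = 0, terminating the sum). Summing: v_17(1263!) = 74 + 4 = 78.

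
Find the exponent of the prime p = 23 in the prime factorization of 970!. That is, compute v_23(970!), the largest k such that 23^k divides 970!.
v_23(970!) = 43

Legendre's formula: v_p(n!) = Σ_{k ≥ 1} ⌊n / p^k⌋. For p = 23, n = 970, the terms are:
  ⌊970/23^1⌋ = ⌊970/23⌋ = 42
  ⌊970/23^2⌋ = ⌊970/529⌋ = 1
(the next term ⌊970/23^3⌋ = 0, terminating the sum). Summing: v_23(970!) = 42 + 1 = 43.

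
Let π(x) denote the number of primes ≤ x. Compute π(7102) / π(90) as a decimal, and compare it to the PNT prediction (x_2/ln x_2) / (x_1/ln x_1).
π(7102)/π(90) = 909/24 ≈ 37.8750;  PNT prediction ≈ 40.0406.

π(90) = 24 and π(7102) = 909, so π(7102)/π(90) ≈ 37.8750. The PNT-predicted ratio is (7102/ln(7102)) / (90/ln(90)) ≈ 40.0406. The two agree to within a few percent, as expected.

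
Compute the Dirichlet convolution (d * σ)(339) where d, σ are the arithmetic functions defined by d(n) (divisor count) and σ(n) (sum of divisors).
(d * σ)(339) = 696

Divisors of 339: [1, 3, 113, 339]. For each d | 339:
  d = 1: d(1) · σ(339/1) = 1 · 456 = 456
  d = 3: d(3) · σ(339/3) = 2 · 114 = 228
  d = 113: d(113) · σ(339/113) = 2 · 4 = 8
  d = 339: d(339) · σ(339/339) = 4 · 1 = 4
Summing: (d * σ)(339) = 456 + 228 + 8 + 4 = 696.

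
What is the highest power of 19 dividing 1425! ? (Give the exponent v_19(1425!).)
v_19(1425!) = 78

Legendre's formula: v_p(n!) = Σ_{k ≥ 1} ⌊n / p^k⌋. For p = 19, n = 1425, the terms are:
  ⌊1425/19^1⌋ = ⌊1425/19⌋ = 75
  ⌊1425/19^2⌋ = ⌊1425/361⌋ = 3
(the next term ⌊1425/19^3⌋ = 0, terminating the sum). Summing: v_19(1425!) = 75 + 3 = 78.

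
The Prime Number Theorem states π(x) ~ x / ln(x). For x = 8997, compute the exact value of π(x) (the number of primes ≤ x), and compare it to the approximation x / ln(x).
π(8997) = 1116;  x/ln(x) ≈ 988.18;  relative error ≈ 11.45%.

Directly count primes up to 8997: π(8997) = 1116. The PNT approximation gives 8997/ln(8997) ≈ 8997/9.10465 ≈ 988.18. Relative error (π(x) − x/ln(x)) / π(x) ≈ 11.45%; the approximation is known to undercount slightly (Li(x) is a better estimate).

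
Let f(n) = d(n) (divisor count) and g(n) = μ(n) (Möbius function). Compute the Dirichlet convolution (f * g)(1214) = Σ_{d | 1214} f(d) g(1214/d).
(d * μ)(1214) = 1

Divisors of 1214: [1, 2, 607, 1214]. For each d | 1214:
  d = 1: d(1) · μ(1214/1) = 1 · 1 = 1
  d = 2: d(2) · μ(1214/2) = 2 · -1 = -2
  d = 607: d(607) · μ(1214/607) = 2 · -1 = -2
  d = 1214: d(1214) · μ(1214/1214) = 4 · 1 = 4
Summing: (d * μ)(1214) = 1 + -2 + -2 + 4 = 1.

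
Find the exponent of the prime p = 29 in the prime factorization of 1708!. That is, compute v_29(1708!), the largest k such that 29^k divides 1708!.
v_29(1708!) = 60

Legendre's formula: v_p(n!) = Σ_{k ≥ 1} ⌊n / p^k⌋. For p = 29, n = 1708, the terms are:
  ⌊1708/29^1⌋ = ⌊1708/29⌋ = 58
  ⌊1708/29^2⌋ = ⌊1708/841⌋ = 2
(the next term ⌊1708/29^3⌋ = 0, terminating the sum). Summing: v_29(1708!) = 58 + 2 = 60.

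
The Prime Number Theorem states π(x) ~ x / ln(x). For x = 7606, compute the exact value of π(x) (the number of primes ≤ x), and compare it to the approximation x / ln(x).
π(7606) = 966;  x/ln(x) ≈ 851.10;  relative error ≈ 11.89%.

Directly count primes up to 7606: π(7606) = 966. The PNT approximation gives 7606/ln(7606) ≈ 7606/8.93669 ≈ 851.10. Relative error (π(x) − x/ln(x)) / π(x) ≈ 11.89%; the approximation is known to undercount slightly (Li(x) is a better estimate).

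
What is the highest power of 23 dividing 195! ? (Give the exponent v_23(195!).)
v_23(195!) = 8

Legendre's formula: v_p(n!) = Σ_{k ≥ 1} ⌊n / p^k⌋. For p = 23, n = 195, the terms are:
  ⌊195/23^1⌋ = ⌊195/23⌋ = 8
(the next term ⌊195/23^2⌋ = 0, terminating the sum). Summing: v_23(195!) = 8 = 8.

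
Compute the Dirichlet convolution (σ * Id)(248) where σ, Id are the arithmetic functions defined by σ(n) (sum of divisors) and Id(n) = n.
(σ * Id)(248) = 3087

Divisors of 248: [1, 2, 4, 8, 31, 62, 124, 248]. For each d | 248:
  d = 1: σ(1) · Id(248/1) = 1 · 248 = 248
  d = 2: σ(2) · Id(248/2) = 3 · 124 = 372
  d = 4: σ(4) · Id(248/4) = 7 · 62 = 434
  d = 8: σ(8) · Id(248/8) = 15 · 31 = 465
  d = 31: σ(31) · Id(248/31) = 32 · 8 = 256
  d = 62: σ(62) · Id(248/62) = 96 · 4 = 384
  d = 124: σ(124) · Id(248/124) = 224 · 2 = 448
  d = 248: σ(248) · Id(248/248) = 480 · 1 = 480
Summing: (σ * Id)(248) = 248 + 372 + 434 + 465 + 256 + 384 + 448 + 480 = 3087.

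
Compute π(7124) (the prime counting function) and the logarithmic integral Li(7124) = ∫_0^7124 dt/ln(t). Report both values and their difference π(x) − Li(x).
π(7124) = 912;  Li(7124) ≈ 928.32;  π(x) − Li(x) ≈ -16.32.

Direct count of primes ≤ 7124 gives π(7124) = 912. Numerical evaluation of the logarithmic integral gives Li(7124) ≈ 928.32. The difference π(x) − Li(x) ≈ -16.32 is typically negative for small/moderate x (Li(x) overestimates), though Littlewood's theorem shows this sign changes infinitely often.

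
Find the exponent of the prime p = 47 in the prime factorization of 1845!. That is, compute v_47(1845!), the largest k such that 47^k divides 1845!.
v_47(1845!) = 39

Legendre's formula: v_p(n!) = Σ_{k ≥ 1} ⌊n / p^k⌋. For p = 47, n = 1845, the terms are:
  ⌊1845/47^1⌋ = ⌊1845/47⌋ = 39
(the next term ⌊1845/47^2⌋ = 0, terminating the sum). Summing: v_47(1845!) = 39 = 39.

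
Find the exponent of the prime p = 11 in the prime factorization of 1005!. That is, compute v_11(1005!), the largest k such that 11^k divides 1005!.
v_11(1005!) = 99

Legendre's formula: v_p(n!) = Σ_{k ≥ 1} ⌊n / p^k⌋. For p = 11, n = 1005, the terms are:
  ⌊1005/11^1⌋ = ⌊1005/11⌋ = 91
  ⌊1005/11^2⌋ = ⌊1005/121⌋ = 8
(the next term ⌊1005/11^3⌋ = 0, terminating the sum). Summing: v_11(1005!) = 91 + 8 = 99.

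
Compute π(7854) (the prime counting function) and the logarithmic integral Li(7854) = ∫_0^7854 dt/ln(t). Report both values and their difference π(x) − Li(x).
π(7854) = 992;  Li(7854) ≈ 1010.15;  π(x) − Li(x) ≈ -18.15.

Direct count of primes ≤ 7854 gives π(7854) = 992. Numerical evaluation of the logarithmic integral gives Li(7854) ≈ 1010.15. The difference π(x) − Li(x) ≈ -18.15 is typically negative for small/moderate x (Li(x) overestimates), though Littlewood's theorem shows this sign changes infinitely often.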